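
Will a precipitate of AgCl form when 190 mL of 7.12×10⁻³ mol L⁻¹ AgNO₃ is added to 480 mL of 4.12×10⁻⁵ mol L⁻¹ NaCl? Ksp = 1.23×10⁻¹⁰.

Yes

After mixing, V = 190 mL + 480 mL = 670 mL.
[Ag⁺] = (7.12×10⁻³)(190)/670 = 2.02×10⁻³ mol L⁻¹
[Cl⁻] = (4.12×10⁻⁵)(480)/670 = 2.95×10⁻⁵ mol L⁻¹
Q = [Ag⁺][Cl⁻] = 5.96×10⁻⁸
Q = 5.96×10⁻⁸ > Ksp = 1.23×10⁻¹⁰, so the solution is supersaturated and AgCl precipitates.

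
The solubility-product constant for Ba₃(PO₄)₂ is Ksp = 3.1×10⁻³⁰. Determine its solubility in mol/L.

Ba₃(PO₄)₂(s) ⇌ 3 Ba²⁺(aq) + 2 PO₄³⁻(aq)
For each mole of Ba₃(PO₄)₂ that dissolves per liter, [Ba²⁺] = 3s and [PO₄³⁻] = 2s; let s denote this solubility.
Ksp = [Ba²⁺]^3[PO₄³⁻]^2 = (3s)^3 · (2s)^2 = 108s^5
108s^5 = 3.1×10⁻³⁰  ⇒  s^5 = 2.9×10⁻³²
Taking the 5th root, s = 4.9×10⁻⁷ mol L⁻¹.

4.9×10⁻⁷ M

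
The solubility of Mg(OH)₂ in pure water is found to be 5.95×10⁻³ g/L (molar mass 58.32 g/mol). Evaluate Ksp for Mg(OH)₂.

Ksp = 4.25×10⁻¹²

Convert to molarity: s = 5.95×10⁻³ / 58.32 = 1.0202×10⁻⁴ mol/L
Mg(OH)₂(s) ⇌ Mg²⁺(aq) + 2 OH⁻(aq)
If s mol/L of Mg(OH)₂ dissolves, [Mg²⁺] = s and [OH⁻] = 2s.
Ksp = [Mg²⁺][OH⁻]^2 = s · (2s)^2 = 4s^3
Ksp = 4 × (1.0202×10⁻⁴)^3 = 4.25×10⁻¹²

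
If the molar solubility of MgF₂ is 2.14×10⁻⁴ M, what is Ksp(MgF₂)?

MgF₂(s) ⇌ Mg²⁺(aq) + 2 F⁻(aq)
Call the molar solubility s, so that [Mg²⁺] = s and [F⁻] = 2s.
Ksp = [Mg²⁺][F⁻]^2 = s · (2s)^2 = 4s^3
Ksp = 4 × (2.14×10⁻⁴)^3 = 3.92×10⁻¹¹

Ksp = 3.92×10⁻¹¹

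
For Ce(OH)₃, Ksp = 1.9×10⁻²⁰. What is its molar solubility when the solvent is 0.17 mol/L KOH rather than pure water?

Ce(OH)₃(s) ⇌ Ce³⁺(aq) + 3 OH⁻(aq)
Let s be the solubility of Ce(OH)₃ here. The common ion gives [OH⁻] ≈ 0.17 mol/L, and [Ce³⁺] = s.
Ksp = [Ce³⁺][OH⁻]^3 = s(0.17)^3
s = 1.9×10⁻²⁰ / (0.17)^3 = 3.9×10⁻¹⁸
s = 3.9×10⁻¹⁸ mol/L

3.9×10⁻¹⁸ M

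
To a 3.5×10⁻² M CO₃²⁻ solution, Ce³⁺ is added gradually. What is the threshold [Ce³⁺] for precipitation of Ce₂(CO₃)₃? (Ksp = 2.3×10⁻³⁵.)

7.3×10⁻¹⁶ M

The threshold for precipitation is Q = Ksp.
Ce₂(CO₃)₃(s) ⇌ 2 Ce³⁺(aq) + 3 CO₃²⁻(aq)
Ksp = [Ce³⁺]^2[CO₃²⁻]^3 = [Ce³⁺]^2(3.5×10⁻²)^3
[Ce³⁺]^2 = 2.3×10⁻³⁵ / (3.5×10⁻²)^3 = 5.4×10⁻³¹
[Ce³⁺] = 7.3×10⁻¹⁶ M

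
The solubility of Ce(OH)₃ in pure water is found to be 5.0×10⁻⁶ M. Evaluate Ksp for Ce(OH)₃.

Ce(OH)₃(s) ⇌ Ce³⁺(aq) + 3 OH⁻(aq)
With molar solubility s: [Ce³⁺] = s, [OH⁻] = 3s.
Ksp = [Ce³⁺][OH⁻]^3 = s · (3s)^3 = 27s^4
Ksp = 27 × (5.0×10⁻⁶)^4 = 1.7×10⁻²⁰

Ksp = 1.7×10⁻²⁰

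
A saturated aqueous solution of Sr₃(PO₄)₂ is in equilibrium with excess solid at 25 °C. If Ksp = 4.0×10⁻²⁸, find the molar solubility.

1.3×10⁻⁶ M

Sr₃(PO₄)₂(s) ⇌ 3 Sr²⁺(aq) + 2 PO₄³⁻(aq)
Call the molar solubility s, so that [Sr²⁺] = 3s and [PO₄³⁻] = 2s.
Ksp = [Sr²⁺]^3[PO₄³⁻]^2 = (3s)^3 · (2s)^2 = 108s^5
108s^5 = 4.0×10⁻²⁸  ⇒  s^5 = 3.7×10⁻³⁰
s = 1.3×10⁻⁶ mol L⁻¹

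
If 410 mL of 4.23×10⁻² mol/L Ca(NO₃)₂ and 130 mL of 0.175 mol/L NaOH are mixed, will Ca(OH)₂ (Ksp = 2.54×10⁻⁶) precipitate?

Total volume after mixing = 410 + 130 = 540 mL.
[Ca²⁺] = (4.23×10⁻²)(410)/540 = 3.21×10⁻² mol/L
[OH⁻] = (0.175)(130)/540 = 4.21×10⁻² mol/L
Q = [Ca²⁺][OH⁻]^2 = 5.70×10⁻⁵
Since Q (5.70×10⁻⁵) exceeds Ksp (2.54×10⁻⁶), Ca(OH)₂ will precipitate.

Yes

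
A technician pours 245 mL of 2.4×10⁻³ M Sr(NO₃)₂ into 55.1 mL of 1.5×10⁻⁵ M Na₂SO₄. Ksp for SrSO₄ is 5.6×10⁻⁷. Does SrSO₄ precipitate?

No

Total volume after mixing = 245 + 55.1 = 300.1 mL.
[Sr²⁺] = (2.4×10⁻³)(245)/300.1 = 2.0×10⁻³ M
[SO₄²⁻] = (1.5×10⁻⁵)(55.1)/300.1 = 2.8×10⁻⁶ M
Q = [Sr²⁺][SO₄²⁻] = 5.4×10⁻⁹
Q = 5.4×10⁻⁹ < Ksp = 5.6×10⁻⁷, so the solution is unsaturated and no precipitate forms.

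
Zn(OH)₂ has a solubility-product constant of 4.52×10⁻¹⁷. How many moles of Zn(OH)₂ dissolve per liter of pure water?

2.24×10⁻⁶ M

Zn(OH)₂(s) ⇌ Zn²⁺(aq) + 2 OH⁻(aq)
Call the molar solubility s, so that [Zn²⁺] = s and [OH⁻] = 2s.
Ksp = [Zn²⁺][OH⁻]^2 = s · (2s)^2 = 4s^3
4s^3 = 4.52×10⁻¹⁷  ⇒  s^3 = 1.13×10⁻¹⁷
s = (1.13×10⁻¹⁷)^(1/3) = 2.24×10⁻⁶ M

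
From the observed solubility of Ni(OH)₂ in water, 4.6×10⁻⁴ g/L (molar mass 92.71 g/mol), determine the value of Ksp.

Ksp = 4.9×10⁻¹⁶

Convert to molarity: s = 4.6×10⁻⁴ / 92.71 = 4.962×10⁻⁶ mol/L
Ni(OH)₂(s) ⇌ Ni²⁺(aq) + 2 OH⁻(aq)
For each mole of Ni(OH)₂ that dissolves per liter, [Ni²⁺] = s and [OH⁻] = 2s; let s denote this solubility.
Ksp = [Ni²⁺][OH⁻]^2 = s · (2s)^2 = 4s^3
Ksp = 4 × (4.962×10⁻⁶)^3 = 4.9×10⁻¹⁶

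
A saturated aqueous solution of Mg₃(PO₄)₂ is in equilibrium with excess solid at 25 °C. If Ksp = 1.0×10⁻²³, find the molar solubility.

Mg₃(PO₄)₂(s) ⇌ 3 Mg²⁺(aq) + 2 PO₄³⁻(aq)
Let s be the molar solubility. Then [Mg²⁺] = 3s and [PO₄³⁻] = 2s.
Ksp = [Mg²⁺]^3[PO₄³⁻]^2 = (3s)^3 · (2s)^2 = 108s^5
108s^5 = 1.0×10⁻²³  ⇒  s^5 = 9.3×10⁻²⁶
Taking the 5th root, s = 9.8×10⁻⁶ mol/L.

9.8×10⁻⁶ M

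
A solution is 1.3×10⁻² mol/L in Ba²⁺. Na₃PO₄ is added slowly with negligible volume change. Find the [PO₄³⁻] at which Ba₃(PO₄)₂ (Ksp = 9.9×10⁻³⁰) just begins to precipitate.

Precipitation of each salt begins when its ion product equals Ksp.
Ba₃(PO₄)₂(s) ⇌ 3 Ba²⁺(aq) + 2 PO₄³⁻(aq)
Ksp = [Ba²⁺]^3[PO₄³⁻]^2 = [PO₄³⁻]^2(1.3×10⁻²)^3
[PO₄³⁻]^2 = 9.9×10⁻³⁰ / (1.3×10⁻²)^3 = 4.5×10⁻²⁴
[PO₄³⁻] = 2.1×10⁻¹² mol/L

2.1×10⁻¹² M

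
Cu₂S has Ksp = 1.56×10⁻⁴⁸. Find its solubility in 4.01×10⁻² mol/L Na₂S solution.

3.12×10⁻²⁴ M

Cu₂S(s) ⇌ 2 Cu⁺(aq) + S²⁻(aq)
The solution already contains S²⁻ at 4.01×10⁻² mol/L. Let s be the molar solubility of Cu₂S.
[S²⁻] ≈ 4.01×10⁻² mol/L (common ion dominates); [Cu⁺] = 2s.
Ksp = [Cu⁺]^2[S²⁻] = (2s)^2(4.01×10⁻²)
(2s)^2 = 1.56×10⁻⁴⁸ / (4.01×10⁻²) = 3.89×10⁻⁴⁷
s = 3.12×10⁻²⁴ mol/L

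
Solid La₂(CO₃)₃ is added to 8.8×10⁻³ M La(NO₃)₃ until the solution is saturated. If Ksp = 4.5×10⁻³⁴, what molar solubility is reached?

La₂(CO₃)₃(s) ⇌ 2 La³⁺(aq) + 3 CO₃²⁻(aq)
The solution already contains La³⁺ at 8.8×10⁻³ M. Let s be the molar solubility of La₂(CO₃)₃.
[La³⁺] ≈ 8.8×10⁻³ M (common ion dominates); [CO₃²⁻] = 3s.
Ksp = [La³⁺]^2[CO₃²⁻]^3 = (8.8×10⁻³)^2(3s)^3
(3s)^3 = 4.5×10⁻³⁴ / (8.8×10⁻³)^2 = 5.8×10⁻³⁰
s = 6.0×10⁻¹¹ M

6.0×10⁻¹¹ M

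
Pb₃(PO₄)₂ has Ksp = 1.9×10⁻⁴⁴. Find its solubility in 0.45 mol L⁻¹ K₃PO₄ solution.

1.5×10⁻¹⁵ M

Pb₃(PO₄)₂(s) ⇌ 3 Pb²⁺(aq) + 2 PO₄³⁻(aq)
With PO₄³⁻ already at 0.45 mol L⁻¹ and s small, take [PO₄³⁻] ≈ 0.45 mol L⁻¹ and [Pb²⁺] = 3s.
Ksp = [Pb²⁺]^3[PO₄³⁻]^2 = (3s)^3(0.45)^2
(3s)^3 = 1.9×10⁻⁴⁴ / (0.45)^2 = 9.4×10⁻⁴⁴
s = 1.5×10⁻¹⁵ mol L⁻¹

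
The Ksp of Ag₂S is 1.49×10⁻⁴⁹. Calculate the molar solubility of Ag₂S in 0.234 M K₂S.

Ag₂S(s) ⇌ 2 Ag⁺(aq) + S²⁻(aq)
S²⁻ is already present at 0.234 M. If s mol/L of Ag₂S dissolves, [Ag⁺] = 2s while [S²⁻] ≈ 0.234 M.
Ksp = [Ag⁺]^2[S²⁻] = (2s)^2(0.234)
(2s)^2 = 1.49×10⁻⁴⁹ / (0.234) = 6.37×10⁻⁴⁹
s = 3.99×10⁻²⁵ M

3.99×10⁻²⁵ M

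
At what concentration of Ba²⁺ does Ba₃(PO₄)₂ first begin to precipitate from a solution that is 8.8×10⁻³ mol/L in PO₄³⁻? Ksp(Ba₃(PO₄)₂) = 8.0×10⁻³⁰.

4.7×10⁻⁹ M

Precipitation begins when Q = Ksp.
Ba₃(PO₄)₂(s) ⇌ 3 Ba²⁺(aq) + 2 PO₄³⁻(aq)
Ksp = [Ba²⁺]^3[PO₄³⁻]^2 = [Ba²⁺]^3(8.8×10⁻³)^2
[Ba²⁺]^3 = 8.0×10⁻³⁰ / (8.8×10⁻³)^2 = 1.0×10⁻²⁵
[Ba²⁺] = 4.7×10⁻⁹ mol/L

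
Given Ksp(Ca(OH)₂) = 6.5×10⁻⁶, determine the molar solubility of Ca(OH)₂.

Ca(OH)₂(s) ⇌ Ca²⁺(aq) + 2 OH⁻(aq)
Let s be the molar solubility. Then [Ca²⁺] = s and [OH⁻] = 2s.
Ksp = [Ca²⁺][OH⁻]^2 = s · (2s)^2 = 4s^3
4s^3 = 6.5×10⁻⁶  ⇒  s^3 = 1.6×10⁻⁶
Taking the 3rd root, s = 1.2×10⁻² mol/L.

1.2×10⁻² M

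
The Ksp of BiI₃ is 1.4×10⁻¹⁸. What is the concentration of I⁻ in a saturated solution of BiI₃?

4.5×10⁻⁵ M

BiI₃(s) ⇌ Bi³⁺(aq) + 3 I⁻(aq)
With molar solubility s: [Bi³⁺] = s, [I⁻] = 3s.
Ksp = [Bi³⁺][I⁻]^3 = s · (3s)^3 = 27s^4 = 1.4×10⁻¹⁸
s = 1.5×10⁻⁵ M
[I⁻] = 3s = 4.5×10⁻⁵ M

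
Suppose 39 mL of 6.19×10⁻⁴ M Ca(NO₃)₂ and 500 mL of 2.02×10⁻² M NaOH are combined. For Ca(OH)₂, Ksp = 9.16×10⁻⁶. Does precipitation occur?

Total volume after mixing = 39 + 500 = 539 mL.
[Ca²⁺] = (6.19×10⁻⁴)(39)/539 = 4.48×10⁻⁵ M
[OH⁻] = (2.02×10⁻²)(500)/539 = 1.87×10⁻² M
Q = [Ca²⁺][OH⁻]^2 = 1.57×10⁻⁸
Q = 1.57×10⁻⁸ < Ksp = 9.16×10⁻⁶, so the solution is unsaturated and no precipitate forms.

No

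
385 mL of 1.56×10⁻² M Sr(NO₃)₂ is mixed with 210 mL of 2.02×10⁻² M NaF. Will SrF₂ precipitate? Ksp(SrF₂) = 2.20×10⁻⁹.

Yes

The combined volume is 595 mL.
[Sr²⁺] = (1.56×10⁻²)(385)/595 = 1.01×10⁻² M
[F⁻] = (2.02×10⁻²)(210)/595 = 7.13×10⁻³ M
Q = [Sr²⁺][F⁻]^2 = 5.13×10⁻⁷
Because Q > Ksp (5.13×10⁻⁷ vs 2.20×10⁻⁹), a precipitate of SrF₂ forms.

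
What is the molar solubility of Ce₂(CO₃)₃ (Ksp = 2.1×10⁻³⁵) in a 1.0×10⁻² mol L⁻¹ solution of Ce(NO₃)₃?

2.0×10⁻¹¹ M

Ce₂(CO₃)₃(s) ⇌ 2 Ce³⁺(aq) + 3 CO₃²⁻(aq)
The solution already contains Ce³⁺ at 1.0×10⁻² mol L⁻¹. Let s be the molar solubility of Ce₂(CO₃)₃.
[Ce³⁺] ≈ 1.0×10⁻² mol L⁻¹ (common ion dominates); [CO₃²⁻] = 3s.
Ksp = [Ce³⁺]^2[CO₃²⁻]^3 = (1.0×10⁻²)^2(3s)^3
(3s)^3 = 2.1×10⁻³⁵ / (1.0×10⁻²)^2 = 2.1×10⁻³¹
s = 2.0×10⁻¹¹ mol L⁻¹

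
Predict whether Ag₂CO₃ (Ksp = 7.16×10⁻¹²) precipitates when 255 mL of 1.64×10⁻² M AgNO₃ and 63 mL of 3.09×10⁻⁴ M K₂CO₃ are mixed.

Yes

After mixing, V = 255 mL + 63 mL = 318 mL.
[Ag⁺] = (1.64×10⁻²)(255)/318 = 1.32×10⁻² M
[CO₃²⁻] = (3.09×10⁻⁴)(63)/318 = 6.12×10⁻⁵ M
Q = [Ag⁺]^2[CO₃²⁻] = 1.06×10⁻⁸
Q = 1.06×10⁻⁸ > Ksp = 7.16×10⁻¹², so the solution is supersaturated and Ag₂CO₃ precipitates.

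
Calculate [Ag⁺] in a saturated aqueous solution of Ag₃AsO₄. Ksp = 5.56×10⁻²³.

3.59×10⁻⁶ M

Ag₃AsO₄(s) ⇌ 3 Ag⁺(aq) + AsO₄³⁻(aq)
For each mole of Ag₃AsO₄ that dissolves per liter, [Ag⁺] = 3s and [AsO₄³⁻] = s; let s denote this solubility.
Ksp = [Ag⁺]^3[AsO₄³⁻] = (3s)^3 · s = 27s^4 = 5.56×10⁻²³
s = 1.20×10⁻⁶ mol L⁻¹
[Ag⁺] = 3s = 3.59×10⁻⁶ mol L⁻¹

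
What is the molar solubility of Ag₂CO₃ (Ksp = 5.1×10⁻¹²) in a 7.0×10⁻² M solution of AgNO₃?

1.0×10⁻⁹ M

Ag₂CO₃(s) ⇌ 2 Ag⁺(aq) + CO₃²⁻(aq)
Let s be the solubility of Ag₂CO₃ here. The common ion gives [Ag⁺] ≈ 7.0×10⁻² M, and [CO₃²⁻] = s.
Ksp = [Ag⁺]^2[CO₃²⁻] = (7.0×10⁻²)^2s
s = 5.1×10⁻¹² / (7.0×10⁻²)^2 = 1.0×10⁻⁹
s = 1.0×10⁻⁹ M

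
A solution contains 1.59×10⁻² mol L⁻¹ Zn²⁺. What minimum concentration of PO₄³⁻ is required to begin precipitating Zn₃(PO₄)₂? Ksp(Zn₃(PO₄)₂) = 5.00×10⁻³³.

A salt starts to precipitate once the ion product Q reaches its Ksp.
Zn₃(PO₄)₂(s) ⇌ 3 Zn²⁺(aq) + 2 PO₄³⁻(aq)
Ksp = [Zn²⁺]^3[PO₄³⁻]^2 = [PO₄³⁻]^2(1.59×10⁻²)^3
[PO₄³⁻]^2 = 5.00×10⁻³³ / (1.59×10⁻²)^3 = 1.24×10⁻²⁷
[PO₄³⁻] = 3.53×10⁻¹⁴ mol L⁻¹

3.53×10⁻¹⁴ M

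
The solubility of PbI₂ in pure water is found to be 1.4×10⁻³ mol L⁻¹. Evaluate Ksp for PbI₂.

PbI₂(s) ⇌ Pb²⁺(aq) + 2 I⁻(aq)
With molar solubility s: [Pb²⁺] = s, [I⁻] = 2s.
Ksp = [Pb²⁺][I⁻]^2 = s · (2s)^2 = 4s^3
Ksp = 4 × (1.4×10⁻³)^3 = 1.1×10⁻⁸

Ksp = 1.1×10⁻⁸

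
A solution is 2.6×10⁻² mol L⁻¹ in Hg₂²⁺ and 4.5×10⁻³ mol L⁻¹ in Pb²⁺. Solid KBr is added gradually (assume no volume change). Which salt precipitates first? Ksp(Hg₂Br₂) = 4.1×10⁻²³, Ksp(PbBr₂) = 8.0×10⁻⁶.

Hg₂Br₂

The threshold for precipitation is Q = Ksp.
For Hg₂Br₂: [Br⁻] = (Ksp/[Hg₂²⁺])^(1/2) = 4.0×10⁻¹¹ mol L⁻¹
For PbBr₂: [Br⁻] = (Ksp/[Pb²⁺])^(1/2) = 4.2×10⁻² mol L⁻¹
The smaller threshold [Br⁻] is reached first, so Hg₂Br₂ precipitates first.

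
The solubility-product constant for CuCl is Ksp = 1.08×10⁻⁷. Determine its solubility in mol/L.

3.29×10⁻⁴ M

CuCl(s) ⇌ Cu⁺(aq) + Cl⁻(aq)
With molar solubility s: [Cu⁺] = s, [Cl⁻] = s.
Ksp = [Cu⁺][Cl⁻] = s · s = s^2
s^2 = 1.08×10⁻⁷
s = 3.29×10⁻⁴ mol L⁻¹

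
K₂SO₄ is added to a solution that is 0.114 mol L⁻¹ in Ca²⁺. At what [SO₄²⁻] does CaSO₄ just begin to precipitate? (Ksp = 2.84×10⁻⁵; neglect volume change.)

A salt starts to precipitate once the ion product Q reaches its Ksp.
CaSO₄(s) ⇌ Ca²⁺(aq) + SO₄²⁻(aq)
Ksp = [Ca²⁺][SO₄²⁻] = [SO₄²⁻](0.114)
[SO₄²⁻] = 2.84×10⁻⁵ / (0.114) = 2.49×10⁻⁴
[SO₄²⁻] = 2.49×10⁻⁴ mol L⁻¹

2.49×10⁻⁴ M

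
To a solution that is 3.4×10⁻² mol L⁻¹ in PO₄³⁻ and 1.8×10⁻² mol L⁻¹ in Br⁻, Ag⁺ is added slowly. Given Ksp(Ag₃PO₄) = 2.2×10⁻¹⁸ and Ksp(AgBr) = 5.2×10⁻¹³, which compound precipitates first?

A salt starts to precipitate once the ion product Q reaches its Ksp.
For Ag₃PO₄: [Ag⁺] = (Ksp/[PO₄³⁻])^(1/3) = 4.0×10⁻⁶ mol L⁻¹
For AgBr: [Ag⁺] = (Ksp/[Br⁻]) = 2.9×10⁻¹¹ mol L⁻¹
The smaller threshold [Ag⁺] is reached first, so AgBr precipitates first.

AgBr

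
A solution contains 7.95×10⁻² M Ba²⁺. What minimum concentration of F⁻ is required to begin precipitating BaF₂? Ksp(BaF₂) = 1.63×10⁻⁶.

Each salt precipitates once Q = Ksp for that salt.
BaF₂(s) ⇌ Ba²⁺(aq) + 2 F⁻(aq)
Ksp = [Ba²⁺][F⁻]^2 = [F⁻]^2(7.95×10⁻²)
[F⁻]^2 = 1.63×10⁻⁶ / (7.95×10⁻²) = 2.05×10⁻⁵
[F⁻] = 4.53×10⁻³ M

4.53×10⁻³ M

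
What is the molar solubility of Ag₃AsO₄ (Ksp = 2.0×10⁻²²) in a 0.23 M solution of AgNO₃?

1.6×10⁻²⁰ M

Ag₃AsO₄(s) ⇌ 3 Ag⁺(aq) + AsO₄³⁻(aq)
The solution already contains Ag⁺ at 0.23 M. Let s be the molar solubility of Ag₃AsO₄.
[Ag⁺] ≈ 0.23 M (common ion dominates); [AsO₄³⁻] = s.
Ksp = [Ag⁺]^3[AsO₄³⁻] = (0.23)^3s
s = 2.0×10⁻²² / (0.23)^3 = 1.6×10⁻²⁰
s = 1.6×10⁻²⁰ M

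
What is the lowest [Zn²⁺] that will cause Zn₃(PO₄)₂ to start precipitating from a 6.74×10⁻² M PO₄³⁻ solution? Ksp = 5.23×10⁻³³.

Each salt precipitates once Q = Ksp for that salt.
Zn₃(PO₄)₂(s) ⇌ 3 Zn²⁺(aq) + 2 PO₄³⁻(aq)
Ksp = [Zn²⁺]^3[PO₄³⁻]^2 = [Zn²⁺]^3(6.74×10⁻²)^2
[Zn²⁺]^3 = 5.23×10⁻³³ / (6.74×10⁻²)^2 = 1.15×10⁻³⁰
[Zn²⁺] = 1.05×10⁻¹⁰ M

1.05×10⁻¹⁰ M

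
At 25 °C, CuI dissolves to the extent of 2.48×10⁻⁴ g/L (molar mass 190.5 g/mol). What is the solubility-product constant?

Ksp = 1.69×10⁻¹²

Molar solubility s = (2.48×10⁻⁴ g/L) / (190.5 g/mol) = 1.3018×10⁻⁶ mol/L
CuI(s) ⇌ Cu⁺(aq) + I⁻(aq)
For each mole of CuI that dissolves per liter, [Cu⁺] = s and [I⁻] = s; let s denote this solubility.
Ksp = [Cu⁺][I⁻] = s · s = s^2
Ksp = (1.3018×10⁻⁶)^2 = 1.69×10⁻¹²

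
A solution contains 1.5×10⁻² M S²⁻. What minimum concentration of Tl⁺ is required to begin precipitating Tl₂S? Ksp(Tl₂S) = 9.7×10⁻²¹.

Precipitation of each salt begins when its ion product equals Ksp.
Tl₂S(s) ⇌ 2 Tl⁺(aq) + S²⁻(aq)
Ksp = [Tl⁺]^2[S²⁻] = [Tl⁺]^2(1.5×10⁻²)
[Tl⁺]^2 = 9.7×10⁻²¹ / (1.5×10⁻²) = 6.5×10⁻¹⁹
[Tl⁺] = 8.0×10⁻¹⁰ M

8.0×10⁻¹⁰ M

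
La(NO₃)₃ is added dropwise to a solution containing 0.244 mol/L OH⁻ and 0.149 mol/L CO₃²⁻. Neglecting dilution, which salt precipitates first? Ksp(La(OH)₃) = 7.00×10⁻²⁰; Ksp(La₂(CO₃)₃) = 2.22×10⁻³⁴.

La(OH)₃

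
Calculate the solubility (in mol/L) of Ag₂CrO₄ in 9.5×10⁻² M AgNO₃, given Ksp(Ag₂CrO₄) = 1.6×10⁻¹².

Ag₂CrO₄(s) ⇌ 2 Ag⁺(aq) + CrO₄²⁻(aq)
With Ag⁺ already at 9.5×10⁻² M and s small, take [Ag⁺] ≈ 9.5×10⁻² M and [CrO₄²⁻] = s.
Ksp = [Ag⁺]^2[CrO₄²⁻] = (9.5×10⁻²)^2s
s = 1.6×10⁻¹² / (9.5×10⁻²)^2 = 1.8×10⁻¹⁰
s = 1.8×10⁻¹⁰ M

1.8×10⁻¹⁰ M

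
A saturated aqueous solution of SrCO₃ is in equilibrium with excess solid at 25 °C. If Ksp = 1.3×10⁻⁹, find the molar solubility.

SrCO₃(s) ⇌ Sr²⁺(aq) + CO₃²⁻(aq)
For each mole of SrCO₃ that dissolves per liter, [Sr²⁺] = s and [CO₃²⁻] = s; let s denote this solubility.
Ksp = [Sr²⁺][CO₃²⁻] = s · s = s^2
s^2 = 1.3×10⁻⁹
s = 3.6×10⁻⁵ mol L⁻¹

3.6×10⁻⁵ M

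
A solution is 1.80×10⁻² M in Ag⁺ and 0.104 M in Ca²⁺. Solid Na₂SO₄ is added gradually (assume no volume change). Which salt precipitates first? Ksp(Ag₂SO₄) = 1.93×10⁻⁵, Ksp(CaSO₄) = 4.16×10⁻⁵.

CaSO₄

Precipitation of each salt begins when its ion product equals Ksp.
For Ag₂SO₄: [SO₄²⁻] = (Ksp/[Ag⁺]^2) = 5.96×10⁻² M
For CaSO₄: [SO₄²⁻] = (Ksp/[Ca²⁺]) = 4.00×10⁻⁴ M
CaSO₄ requires the lower [SO₄²⁻], so it precipitates first.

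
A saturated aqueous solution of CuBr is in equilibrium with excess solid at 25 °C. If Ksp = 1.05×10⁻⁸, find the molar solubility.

CuBr(s) ⇌ Cu⁺(aq) + Br⁻(aq)
With molar solubility s: [Cu⁺] = s, [Br⁻] = s.
Ksp = [Cu⁺][Br⁻] = s · s = s^2
s^2 = 1.05×10⁻⁸
s = (1.05×10⁻⁸)^(1/2) = 1.02×10⁻⁴ M

1.02×10⁻⁴ M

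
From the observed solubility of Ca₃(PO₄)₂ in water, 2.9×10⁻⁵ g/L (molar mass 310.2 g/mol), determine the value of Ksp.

Ksp = 7.7×10⁻³⁴

s = (2.9×10⁻⁵ g L⁻¹)/(310.2 g mol⁻¹) = 9.349×10⁻⁸ M
Ca₃(PO₄)₂(s) ⇌ 3 Ca²⁺(aq) + 2 PO₄³⁻(aq)
For each mole of Ca₃(PO₄)₂ that dissolves per liter, [Ca²⁺] = 3s and [PO₄³⁻] = 2s; let s denote this solubility.
Ksp = [Ca²⁺]^3[PO₄³⁻]^2 = (3s)^3 · (2s)^2 = 108s^5
Ksp = 108 × (9.349×10⁻⁸)^5 = 7.7×10⁻³⁴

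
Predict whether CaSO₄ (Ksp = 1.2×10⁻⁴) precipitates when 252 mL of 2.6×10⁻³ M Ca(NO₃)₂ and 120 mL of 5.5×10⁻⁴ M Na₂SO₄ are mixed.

After mixing, V = 252 mL + 120 mL = 372 mL.
[Ca²⁺] = (2.6×10⁻³)(252)/372 = 1.8×10⁻³ M
[SO₄²⁻] = (5.5×10⁻⁴)(120)/372 = 1.8×10⁻⁴ M
Q = [Ca²⁺][SO₄²⁻] = 3.1×10⁻⁷
Q = 3.1×10⁻⁷ < Ksp = 1.2×10⁻⁴, so the solution is unsaturated and no precipitate forms.

No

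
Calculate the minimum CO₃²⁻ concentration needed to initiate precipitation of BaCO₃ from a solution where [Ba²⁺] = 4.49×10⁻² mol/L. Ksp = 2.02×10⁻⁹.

4.50×10⁻⁸ M

Each salt precipitates once Q = Ksp for that salt.
BaCO₃(s) ⇌ Ba²⁺(aq) + CO₃²⁻(aq)
Ksp = [Ba²⁺][CO₃²⁻] = [CO₃²⁻](4.49×10⁻²)
[CO₃²⁻] = 2.02×10⁻⁹ / (4.49×10⁻²) = 4.50×10⁻⁸
[CO₃²⁻] = 4.50×10⁻⁸ mol/L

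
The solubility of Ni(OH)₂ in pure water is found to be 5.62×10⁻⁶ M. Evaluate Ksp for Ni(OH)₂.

Ksp = 7.10×10⁻¹⁶

Ni(OH)₂(s) ⇌ Ni²⁺(aq) + 2 OH⁻(aq)
Let s be the molar solubility. Then [Ni²⁺] = s and [OH⁻] = 2s.
Ksp = [Ni²⁺][OH⁻]^2 = s · (2s)^2 = 4s^3
Ksp = 4 × (5.62×10⁻⁶)^3 = 7.10×10⁻¹⁶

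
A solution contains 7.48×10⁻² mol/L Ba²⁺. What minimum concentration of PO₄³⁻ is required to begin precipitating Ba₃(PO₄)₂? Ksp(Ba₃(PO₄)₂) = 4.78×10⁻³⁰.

Precipitation begins when Q = Ksp.
Ba₃(PO₄)₂(s) ⇌ 3 Ba²⁺(aq) + 2 PO₄³⁻(aq)
Ksp = [Ba²⁺]^3[PO₄³⁻]^2 = [PO₄³⁻]^2(7.48×10⁻²)^3
[PO₄³⁻]^2 = 4.78×10⁻³⁰ / (7.48×10⁻²)^3 = 1.14×10⁻²⁶
[PO₄³⁻] = 1.07×10⁻¹³ mol/L

1.07×10⁻¹³ M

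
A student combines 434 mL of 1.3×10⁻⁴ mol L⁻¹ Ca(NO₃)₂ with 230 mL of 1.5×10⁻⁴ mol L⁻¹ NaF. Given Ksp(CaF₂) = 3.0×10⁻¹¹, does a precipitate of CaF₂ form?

No

After mixing, V = 434 mL + 230 mL = 664 mL.
[Ca²⁺] = (1.3×10⁻⁴)(434)/664 = 8.5×10⁻⁵ mol L⁻¹
[F⁻] = (1.5×10⁻⁴)(230)/664 = 5.2×10⁻⁵ mol L⁻¹
Q = [Ca²⁺][F⁻]^2 = 2.3×10⁻¹³
Since Q (2.3×10⁻¹³) is less than Ksp (3.0×10⁻¹¹), no CaF₂ precipitates.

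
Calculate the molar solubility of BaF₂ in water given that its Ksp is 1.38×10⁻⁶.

7.01×10⁻³ M

BaF₂(s) ⇌ Ba²⁺(aq) + 2 F⁻(aq)
For each mole of BaF₂ that dissolves per liter, [Ba²⁺] = s and [F⁻] = 2s; let s denote this solubility.
Ksp = [Ba²⁺][F⁻]^2 = s · (2s)^2 = 4s^3
4s^3 = 1.38×10⁻⁶  ⇒  s^3 = 3.45×10⁻⁷
s = 7.01×10⁻³ mol L⁻¹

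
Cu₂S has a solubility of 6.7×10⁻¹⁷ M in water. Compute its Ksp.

Ksp = 1.2×10⁻⁴⁸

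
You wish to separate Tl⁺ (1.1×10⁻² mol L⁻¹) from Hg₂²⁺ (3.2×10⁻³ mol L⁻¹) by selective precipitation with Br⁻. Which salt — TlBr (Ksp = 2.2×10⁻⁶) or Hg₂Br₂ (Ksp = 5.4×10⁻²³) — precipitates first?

Precipitation of each salt begins when its ion product equals Ksp.
For TlBr: [Br⁻] = (Ksp/[Tl⁺]) = 2.0×10⁻⁴ mol L⁻¹
For Hg₂Br₂: [Br⁻] = (Ksp/[Hg₂²⁺])^(1/2) = 1.3×10⁻¹⁰ mol L⁻¹
The smaller threshold [Br⁻] is reached first, so Hg₂Br₂ precipitates first.

Hg₂Br₂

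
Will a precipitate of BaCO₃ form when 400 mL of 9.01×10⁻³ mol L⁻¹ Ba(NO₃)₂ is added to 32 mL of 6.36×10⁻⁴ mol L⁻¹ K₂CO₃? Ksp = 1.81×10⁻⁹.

Yes

The combined volume is 432 mL.
[Ba²⁺] = (9.01×10⁻³)(400)/432 = 8.34×10⁻³ mol L⁻¹
[CO₃²⁻] = (6.36×10⁻⁴)(32)/432 = 4.71×10⁻⁵ mol L⁻¹
Q = [Ba²⁺][CO₃²⁻] = 3.93×10⁻⁷
Because Q > Ksp (3.93×10⁻⁷ vs 1.81×10⁻⁹), a precipitate of BaCO₃ forms.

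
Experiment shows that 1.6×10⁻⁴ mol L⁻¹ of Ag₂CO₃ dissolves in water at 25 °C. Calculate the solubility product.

Ksp = 1.6×10⁻¹¹

Ag₂CO₃(s) ⇌ 2 Ag⁺(aq) + CO₃²⁻(aq)
If s mol/L of Ag₂CO₃ dissolves, [Ag⁺] = 2s and [CO₃²⁻] = s.
Ksp = [Ag⁺]^2[CO₃²⁻] = (2s)^2 · s = 4s^3
Ksp = 4 × (1.6×10⁻⁴)^3 = 1.6×10⁻¹¹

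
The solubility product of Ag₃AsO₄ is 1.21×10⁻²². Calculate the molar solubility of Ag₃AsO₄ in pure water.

Ag₃AsO₄(s) ⇌ 3 Ag⁺(aq) + AsO₄³⁻(aq)
With molar solubility s: [Ag⁺] = 3s, [AsO₄³⁻] = s.
Ksp = [Ag⁺]^3[AsO₄³⁻] = (3s)^3 · s = 27s^4
27s^4 = 1.21×10⁻²²  ⇒  s^4 = 4.48×10⁻²⁴
s = 1.45×10⁻⁶ mol L⁻¹

1.45×10⁻⁶ M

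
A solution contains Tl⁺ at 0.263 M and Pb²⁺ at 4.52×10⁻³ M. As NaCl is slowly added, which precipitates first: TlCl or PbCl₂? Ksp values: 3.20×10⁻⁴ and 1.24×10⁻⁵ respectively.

Each salt precipitates once Q = Ksp for that salt.
For TlCl: [Cl⁻] = (Ksp/[Tl⁺]) = 1.22×10⁻³ M
For PbCl₂: [Cl⁻] = (Ksp/[Pb²⁺])^(1/2) = 5.24×10⁻² M
Since TlCl needs less Cl⁻ to reach saturation, it precipitates first.

TlCl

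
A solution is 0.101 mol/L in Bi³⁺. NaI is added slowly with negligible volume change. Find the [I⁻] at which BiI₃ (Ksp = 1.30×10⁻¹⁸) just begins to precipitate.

The threshold for precipitation is Q = Ksp.
BiI₃(s) ⇌ Bi³⁺(aq) + 3 I⁻(aq)
Ksp = [Bi³⁺][I⁻]^3 = [I⁻]^3(0.101)
[I⁻]^3 = 1.30×10⁻¹⁸ / (0.101) = 1.29×10⁻¹⁷
[I⁻] = 2.34×10⁻⁶ mol/L

2.34×10⁻⁶ M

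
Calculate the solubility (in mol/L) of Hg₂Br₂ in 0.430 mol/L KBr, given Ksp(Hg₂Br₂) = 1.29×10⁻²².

6.98×10⁻²² M

Hg₂Br₂(s) ⇌ Hg₂²⁺(aq) + 2 Br⁻(aq)
Let s be the solubility of Hg₂Br₂ here. The common ion gives [Br⁻] ≈ 0.430 mol/L, and [Hg₂²⁺] = s.
Ksp = [Hg₂²⁺][Br⁻]^2 = s(0.430)^2
s = 1.29×10⁻²² / (0.430)^2 = 6.98×10⁻²²
s = 6.98×10⁻²² mol/L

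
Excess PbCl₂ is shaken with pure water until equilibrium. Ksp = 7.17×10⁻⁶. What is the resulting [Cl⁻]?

PbCl₂(s) ⇌ Pb²⁺(aq) + 2 Cl⁻(aq)
Call the molar solubility s, so that [Pb²⁺] = s and [Cl⁻] = 2s.
Ksp = [Pb²⁺][Cl⁻]^2 = s · (2s)^2 = 4s^3 = 7.17×10⁻⁶
s = 1.21×10⁻² mol L⁻¹
[Cl⁻] = 2s = 2.43×10⁻² mol L⁻¹

2.43×10⁻² M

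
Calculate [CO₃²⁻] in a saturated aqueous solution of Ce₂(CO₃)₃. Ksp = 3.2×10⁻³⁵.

Ce₂(CO₃)₃(s) ⇌ 2 Ce³⁺(aq) + 3 CO₃²⁻(aq)
With molar solubility s: [Ce³⁺] = 2s, [CO₃²⁻] = 3s.
Ksp = [Ce³⁺]^2[CO₃²⁻]^3 = (2s)^2 · (3s)^3 = 108s^5 = 3.2×10⁻³⁵
s = 4.9×10⁻⁸ mol L⁻¹
[CO₃²⁻] = 3s = 1.5×10⁻⁷ mol L⁻¹

1.5×10⁻⁷ M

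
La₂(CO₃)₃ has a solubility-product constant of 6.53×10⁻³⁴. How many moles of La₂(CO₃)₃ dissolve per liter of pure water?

La₂(CO₃)₃(s) ⇌ 2 La³⁺(aq) + 3 CO₃²⁻(aq)
If s mol/L of La₂(CO₃)₃ dissolves, [La³⁺] = 2s and [CO₃²⁻] = 3s.
Ksp = [La³⁺]^2[CO₃²⁻]^3 = (2s)^2 · (3s)^3 = 108s^5
108s^5 = 6.53×10⁻³⁴  ⇒  s^5 = 6.05×10⁻³⁶
s = 9.04×10⁻⁸ M

9.04×10⁻⁸ M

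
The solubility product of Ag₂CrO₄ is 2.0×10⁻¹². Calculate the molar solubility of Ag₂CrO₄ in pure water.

7.9×10⁻⁵ M

Ag₂CrO₄(s) ⇌ 2 Ag⁺(aq) + CrO₄²⁻(aq)
For each mole of Ag₂CrO₄ that dissolves per liter, [Ag⁺] = 2s and [CrO₄²⁻] = s; let s denote this solubility.
Ksp = [Ag⁺]^2[CrO₄²⁻] = (2s)^2 · s = 4s^3
4s^3 = 2.0×10⁻¹²  ⇒  s^3 = 5.0×10⁻¹³
s = 7.9×10⁻⁵ mol L⁻¹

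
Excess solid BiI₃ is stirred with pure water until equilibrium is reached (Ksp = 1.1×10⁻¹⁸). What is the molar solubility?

1.4×10⁻⁵ M

BiI₃(s) ⇌ Bi³⁺(aq) + 3 I⁻(aq)
Call the molar solubility s, so that [Bi³⁺] = s and [I⁻] = 3s.
Ksp = [Bi³⁺][I⁻]^3 = s · (3s)^3 = 27s^4
27s^4 = 1.1×10⁻¹⁸  ⇒  s^4 = 4.1×10⁻²⁰
s = 1.4×10⁻⁵ M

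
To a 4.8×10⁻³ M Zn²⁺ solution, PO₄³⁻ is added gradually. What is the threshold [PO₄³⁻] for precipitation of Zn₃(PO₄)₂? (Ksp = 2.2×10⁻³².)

4.5×10⁻¹³ M

The threshold for precipitation is Q = Ksp.
Zn₃(PO₄)₂(s) ⇌ 3 Zn²⁺(aq) + 2 PO₄³⁻(aq)
Ksp = [Zn²⁺]^3[PO₄³⁻]^2 = [PO₄³⁻]^2(4.8×10⁻³)^3
[PO₄³⁻]^2 = 2.2×10⁻³² / (4.8×10⁻³)^3 = 2.0×10⁻²⁵
[PO₄³⁻] = 4.5×10⁻¹³ M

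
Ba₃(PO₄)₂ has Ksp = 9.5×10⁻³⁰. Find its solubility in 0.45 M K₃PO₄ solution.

Ba₃(PO₄)₂(s) ⇌ 3 Ba²⁺(aq) + 2 PO₄³⁻(aq)
The solution already contains PO₄³⁻ at 0.45 M. Let s be the molar solubility of Ba₃(PO₄)₂.
[PO₄³⁻] ≈ 0.45 M (common ion dominates); [Ba²⁺] = 3s.
Ksp = [Ba²⁺]^3[PO₄³⁻]^2 = (3s)^3(0.45)^2
(3s)^3 = 9.5×10⁻³⁰ / (0.45)^2 = 4.7×10⁻²⁹
s = 1.2×10⁻¹⁰ M

1.2×10⁻¹⁰ M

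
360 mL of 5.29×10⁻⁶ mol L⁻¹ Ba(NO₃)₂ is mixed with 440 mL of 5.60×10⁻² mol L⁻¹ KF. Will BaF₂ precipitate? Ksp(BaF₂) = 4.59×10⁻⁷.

The combined volume is 800 mL.
[Ba²⁺] = (5.29×10⁻⁶)(360)/800 = 2.38×10⁻⁶ mol L⁻¹
[F⁻] = (5.60×10⁻²)(440)/800 = 3.08×10⁻² mol L⁻¹
Q = [Ba²⁺][F⁻]^2 = 2.26×10⁻⁹
Since Q (2.26×10⁻⁹) is less than Ksp (4.59×10⁻⁷), no BaF₂ precipitates.

No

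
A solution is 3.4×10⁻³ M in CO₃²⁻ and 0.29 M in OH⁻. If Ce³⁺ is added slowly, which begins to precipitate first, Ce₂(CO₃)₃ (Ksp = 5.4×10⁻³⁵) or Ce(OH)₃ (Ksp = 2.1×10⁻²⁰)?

Ce(OH)₃

Precipitation begins when Q = Ksp.
For Ce₂(CO₃)₃: [Ce³⁺] = (Ksp/[CO₃²⁻]^3)^(1/2) = 3.7×10⁻¹⁴ M
For Ce(OH)₃: [Ce³⁺] = (Ksp/[OH⁻]^3) = 8.6×10⁻¹⁹ M
Ce(OH)₃ requires the lower [Ce³⁺], so it precipitates first.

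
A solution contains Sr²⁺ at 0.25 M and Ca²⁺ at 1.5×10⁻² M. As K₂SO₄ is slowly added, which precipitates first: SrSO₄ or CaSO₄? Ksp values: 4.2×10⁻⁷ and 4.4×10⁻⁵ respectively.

A salt starts to precipitate once the ion product Q reaches its Ksp.
For SrSO₄: [SO₄²⁻] = (Ksp/[Sr²⁺]) = 1.7×10⁻⁶ M
For CaSO₄: [SO₄²⁻] = (Ksp/[Ca²⁺]) = 2.9×10⁻³ M
Since SrSO₄ needs less SO₄²⁻ to reach saturation, it precipitates first.

SrSO₄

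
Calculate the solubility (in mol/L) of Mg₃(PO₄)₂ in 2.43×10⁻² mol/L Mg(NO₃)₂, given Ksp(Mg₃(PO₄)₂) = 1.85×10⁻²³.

Mg₃(PO₄)₂(s) ⇌ 3 Mg²⁺(aq) + 2 PO₄³⁻(aq)
With Mg²⁺ already at 2.43×10⁻² mol/L and s small, take [Mg²⁺] ≈ 2.43×10⁻² mol/L and [PO₄³⁻] = 2s.
Ksp = [Mg²⁺]^3[PO₄³⁻]^2 = (2.43×10⁻²)^3(2s)^2
(2s)^2 = 1.85×10⁻²³ / (2.43×10⁻²)^3 = 1.29×10⁻¹⁸
s = 5.68×10⁻¹⁰ mol/L

5.68×10⁻¹⁰ M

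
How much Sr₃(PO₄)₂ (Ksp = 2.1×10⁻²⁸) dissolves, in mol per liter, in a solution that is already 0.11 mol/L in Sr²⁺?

2.0×10⁻¹³ M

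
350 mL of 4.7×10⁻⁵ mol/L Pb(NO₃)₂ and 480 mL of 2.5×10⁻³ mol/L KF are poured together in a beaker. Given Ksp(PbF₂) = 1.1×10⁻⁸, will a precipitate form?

No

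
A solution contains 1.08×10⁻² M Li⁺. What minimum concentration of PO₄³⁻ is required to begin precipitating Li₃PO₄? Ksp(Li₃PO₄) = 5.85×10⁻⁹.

Each salt precipitates once Q = Ksp for that salt.
Li₃PO₄(s) ⇌ 3 Li⁺(aq) + PO₄³⁻(aq)
Ksp = [Li⁺]^3[PO₄³⁻] = [PO₄³⁻](1.08×10⁻²)^3
[PO₄³⁻] = 5.85×10⁻⁹ / (1.08×10⁻²)^3 = 4.64×10⁻³
[PO₄³⁻] = 4.64×10⁻³ M

4.64×10⁻³ M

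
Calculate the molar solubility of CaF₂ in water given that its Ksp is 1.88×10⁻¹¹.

CaF₂(s) ⇌ Ca²⁺(aq) + 2 F⁻(aq)
For each mole of CaF₂ that dissolves per liter, [Ca²⁺] = s and [F⁻] = 2s; let s denote this solubility.
Ksp = [Ca²⁺][F⁻]^2 = s · (2s)^2 = 4s^3
4s^3 = 1.88×10⁻¹¹  ⇒  s^3 = 4.70×10⁻¹²
Taking the 3rd root, s = 1.68×10⁻⁴ mol L⁻¹.

1.68×10⁻⁴ M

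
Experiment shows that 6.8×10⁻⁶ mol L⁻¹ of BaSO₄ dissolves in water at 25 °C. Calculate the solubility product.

Ksp = 4.6×10⁻¹¹

BaSO₄(s) ⇌ Ba²⁺(aq) + SO₄²⁻(aq)
With molar solubility s: [Ba²⁺] = s, [SO₄²⁻] = s.
Ksp = [Ba²⁺][SO₄²⁻] = s · s = s^2
Ksp = (6.8×10⁻⁶)^2 = 4.6×10⁻¹¹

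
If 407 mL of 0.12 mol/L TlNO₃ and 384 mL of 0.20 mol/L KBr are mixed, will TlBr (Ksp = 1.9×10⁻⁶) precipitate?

The combined volume is 791 mL.
[Tl⁺] = (0.12)(407)/791 = 6.2×10⁻² mol/L
[Br⁻] = (0.20)(384)/791 = 9.7×10⁻² mol/L
Q = [Tl⁺][Br⁻] = 6.0×10⁻³
Since Q (6.0×10⁻³) exceeds Ksp (1.9×10⁻⁶), TlBr will precipitate.

Yes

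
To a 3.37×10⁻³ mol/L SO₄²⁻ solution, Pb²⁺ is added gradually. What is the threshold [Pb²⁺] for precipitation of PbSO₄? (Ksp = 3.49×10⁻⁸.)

Each salt precipitates once Q = Ksp for that salt.
PbSO₄(s) ⇌ Pb²⁺(aq) + SO₄²⁻(aq)
Ksp = [Pb²⁺][SO₄²⁻] = [Pb²⁺](3.37×10⁻³)
[Pb²⁺] = 3.49×10⁻⁸ / (3.37×10⁻³) = 1.04×10⁻⁵
[Pb²⁺] = 1.04×10⁻⁵ mol/L

1.04×10⁻⁵ M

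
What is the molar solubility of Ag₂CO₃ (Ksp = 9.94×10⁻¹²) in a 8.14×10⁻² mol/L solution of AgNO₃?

Ag₂CO₃(s) ⇌ 2 Ag⁺(aq) + CO₃²⁻(aq)
Ag⁺ is already present at 8.14×10⁻² mol/L. If s mol/L of Ag₂CO₃ dissolves, [CO₃²⁻] = s while [Ag⁺] ≈ 8.14×10⁻² mol/L.
Ksp = [Ag⁺]^2[CO₃²⁻] = (8.14×10⁻²)^2s
s = 9.94×10⁻¹² / (8.14×10⁻²)^2 = 1.50×10⁻⁹
s = 1.50×10⁻⁹ mol/L

1.50×10⁻⁹ M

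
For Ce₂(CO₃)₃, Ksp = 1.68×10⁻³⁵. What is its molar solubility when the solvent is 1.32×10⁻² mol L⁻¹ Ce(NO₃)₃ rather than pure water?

1.53×10⁻¹¹ M

Ce₂(CO₃)₃(s) ⇌ 2 Ce³⁺(aq) + 3 CO₃²⁻(aq)
Let s be the solubility of Ce₂(CO₃)₃ here. The common ion gives [Ce³⁺] ≈ 1.32×10⁻² mol L⁻¹, and [CO₃²⁻] = 3s.
Ksp = [Ce³⁺]^2[CO₃²⁻]^3 = (1.32×10⁻²)^2(3s)^3
(3s)^3 = 1.68×10⁻³⁵ / (1.32×10⁻²)^2 = 9.64×10⁻³²
s = 1.53×10⁻¹¹ mol L⁻¹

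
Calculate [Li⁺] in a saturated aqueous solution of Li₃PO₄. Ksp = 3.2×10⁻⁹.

9.9×10⁻³ M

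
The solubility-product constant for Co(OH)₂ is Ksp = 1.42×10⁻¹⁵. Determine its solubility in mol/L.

Co(OH)₂(s) ⇌ Co²⁺(aq) + 2 OH⁻(aq)
Call the molar solubility s, so that [Co²⁺] = s and [OH⁻] = 2s.
Ksp = [Co²⁺][OH⁻]^2 = s · (2s)^2 = 4s^3
4s^3 = 1.42×10⁻¹⁵  ⇒  s^3 = 3.55×10⁻¹⁶
s = 7.08×10⁻⁶ M

7.08×10⁻⁶ M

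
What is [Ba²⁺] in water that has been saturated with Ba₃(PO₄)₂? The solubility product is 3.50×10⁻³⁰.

1.51×10⁻⁶ M

Ba₃(PO₄)₂(s) ⇌ 3 Ba²⁺(aq) + 2 PO₄³⁻(aq)
Call the molar solubility s, so that [Ba²⁺] = 3s and [PO₄³⁻] = 2s.
Ksp = [Ba²⁺]^3[PO₄³⁻]^2 = (3s)^3 · (2s)^2 = 108s^5 = 3.50×10⁻³⁰
s = 5.04×10⁻⁷ mol L⁻¹
[Ba²⁺] = 3s = 1.51×10⁻⁶ mol L⁻¹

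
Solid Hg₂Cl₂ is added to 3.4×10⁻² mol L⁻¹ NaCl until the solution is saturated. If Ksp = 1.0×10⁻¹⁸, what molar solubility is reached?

8.7×10⁻¹⁶ M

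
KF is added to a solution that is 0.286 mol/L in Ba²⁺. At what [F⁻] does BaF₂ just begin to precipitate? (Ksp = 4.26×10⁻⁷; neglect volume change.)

The threshold for precipitation is Q = Ksp.
BaF₂(s) ⇌ Ba²⁺(aq) + 2 F⁻(aq)
Ksp = [Ba²⁺][F⁻]^2 = [F⁻]^2(0.286)
[F⁻]^2 = 4.26×10⁻⁷ / (0.286) = 1.49×10⁻⁶
[F⁻] = 1.22×10⁻³ mol/L

1.22×10⁻³ M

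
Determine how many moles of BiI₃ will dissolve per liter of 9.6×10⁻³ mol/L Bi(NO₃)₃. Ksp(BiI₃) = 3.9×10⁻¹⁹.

1.1×10⁻⁶ M

BiI₃(s) ⇌ Bi³⁺(aq) + 3 I⁻(aq)
Let s be the solubility of BiI₃ here. The common ion gives [Bi³⁺] ≈ 9.6×10⁻³ mol/L, and [I⁻] = 3s.
Ksp = [Bi³⁺][I⁻]^3 = (9.6×10⁻³)(3s)^3
(3s)^3 = 3.9×10⁻¹⁹ / (9.6×10⁻³) = 4.1×10⁻¹⁷
s = 1.1×10⁻⁶ mol/L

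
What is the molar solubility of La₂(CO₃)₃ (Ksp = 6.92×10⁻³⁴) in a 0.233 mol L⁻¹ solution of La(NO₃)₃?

7.79×10⁻¹² M

La₂(CO₃)₃(s) ⇌ 2 La³⁺(aq) + 3 CO₃²⁻(aq)
La³⁺ is already present at 0.233 mol L⁻¹. If s mol/L of La₂(CO₃)₃ dissolves, [CO₃²⁻] = 3s while [La³⁺] ≈ 0.233 mol L⁻¹.
Ksp = [La³⁺]^2[CO₃²⁻]^3 = (0.233)^2(3s)^3
(3s)^3 = 6.92×10⁻³⁴ / (0.233)^2 = 1.27×10⁻³²
s = 7.79×10⁻¹² mol L⁻¹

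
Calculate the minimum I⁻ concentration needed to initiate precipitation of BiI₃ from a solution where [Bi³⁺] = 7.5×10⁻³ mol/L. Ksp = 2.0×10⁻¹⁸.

6.4×10⁻⁶ M

The threshold for precipitation is Q = Ksp.
BiI₃(s) ⇌ Bi³⁺(aq) + 3 I⁻(aq)
Ksp = [Bi³⁺][I⁻]^3 = [I⁻]^3(7.5×10⁻³)
[I⁻]^3 = 2.0×10⁻¹⁸ / (7.5×10⁻³) = 2.7×10⁻¹⁶
[I⁻] = 6.4×10⁻⁶ mol/L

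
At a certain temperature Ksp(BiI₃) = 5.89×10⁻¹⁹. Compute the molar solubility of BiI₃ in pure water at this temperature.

BiI₃(s) ⇌ Bi³⁺(aq) + 3 I⁻(aq)
With molar solubility s: [Bi³⁺] = s, [I⁻] = 3s.
Ksp = [Bi³⁺][I⁻]^3 = s · (3s)^3 = 27s^4
27s^4 = 5.89×10⁻¹⁹  ⇒  s^4 = 2.18×10⁻²⁰
s = 1.22×10⁻⁵ mol L⁻¹

1.22×10⁻⁵ M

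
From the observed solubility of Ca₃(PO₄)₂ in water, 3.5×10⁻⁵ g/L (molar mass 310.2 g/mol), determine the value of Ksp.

Convert to molarity: s = 3.5×10⁻⁵ / 310.2 = 1.128×10⁻⁷ mol/L
Ca₃(PO₄)₂(s) ⇌ 3 Ca²⁺(aq) + 2 PO₄³⁻(aq)
With molar solubility s: [Ca²⁺] = 3s, [PO₄³⁻] = 2s.
Ksp = [Ca²⁺]^3[PO₄³⁻]^2 = (3s)^3 · (2s)^2 = 108s^5
Ksp = 108 × (1.128×10⁻⁷)^5 = 2.0×10⁻³³

Ksp = 2.0×10⁻³³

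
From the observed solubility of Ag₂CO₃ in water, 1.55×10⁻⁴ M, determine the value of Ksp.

Ag₂CO₃(s) ⇌ 2 Ag⁺(aq) + CO₃²⁻(aq)
With molar solubility s: [Ag⁺] = 2s, [CO₃²⁻] = s.
Ksp = [Ag⁺]^2[CO₃²⁻] = (2s)^2 · s = 4s^3
Ksp = 4 × (1.55×10⁻⁴)^3 = 1.49×10⁻¹¹

Ksp = 1.49×10⁻¹¹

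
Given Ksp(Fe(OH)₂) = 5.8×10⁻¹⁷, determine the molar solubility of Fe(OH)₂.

2.4×10⁻⁶ M

Fe(OH)₂(s) ⇌ Fe²⁺(aq) + 2 OH⁻(aq)
Let s be the molar solubility. Then [Fe²⁺] = s and [OH⁻] = 2s.
Ksp = [Fe²⁺][OH⁻]^2 = s · (2s)^2 = 4s^3
4s^3 = 5.8×10⁻¹⁷  ⇒  s^3 = 1.5×10⁻¹⁷
s = (1.5×10⁻¹⁷)^(1/3) = 2.4×10⁻⁶ M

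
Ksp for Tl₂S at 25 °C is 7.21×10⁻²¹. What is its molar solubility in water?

1.22×10⁻⁷ M

Tl₂S(s) ⇌ 2 Tl⁺(aq) + S²⁻(aq)
Call the molar solubility s, so that [Tl⁺] = 2s and [S²⁻] = s.
Ksp = [Tl⁺]^2[S²⁻] = (2s)^2 · s = 4s^3
4s^3 = 7.21×10⁻²¹  ⇒  s^3 = 1.80×10⁻²¹
s = (1.80×10⁻²¹)^(1/3) = 1.22×10⁻⁷ mol L⁻¹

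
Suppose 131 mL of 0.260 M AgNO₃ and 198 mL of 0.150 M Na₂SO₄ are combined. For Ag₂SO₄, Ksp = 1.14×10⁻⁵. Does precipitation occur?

After mixing, V = 131 mL + 198 mL = 329 mL.
[Ag⁺] = (0.260)(131)/329 = 0.104 M
[SO₄²⁻] = (0.150)(198)/329 = 9.03×10⁻² M
Q = [Ag⁺]^2[SO₄²⁻] = 9.68×10⁻⁴
Because Q > Ksp (9.68×10⁻⁴ vs 1.14×10⁻⁵), a precipitate of Ag₂SO₄ forms.

Yes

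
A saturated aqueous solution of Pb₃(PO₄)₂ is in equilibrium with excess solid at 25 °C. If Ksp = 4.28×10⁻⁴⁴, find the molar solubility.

Pb₃(PO₄)₂(s) ⇌ 3 Pb²⁺(aq) + 2 PO₄³⁻(aq)
With molar solubility s: [Pb²⁺] = 3s, [PO₄³⁻] = 2s.
Ksp = [Pb²⁺]^3[PO₄³⁻]^2 = (3s)^3 · (2s)^2 = 108s^5
108s^5 = 4.28×10⁻⁴⁴  ⇒  s^5 = 3.96×10⁻⁴⁶
s = 8.31×10⁻¹⁰ mol L⁻¹

8.31×10⁻¹⁰ M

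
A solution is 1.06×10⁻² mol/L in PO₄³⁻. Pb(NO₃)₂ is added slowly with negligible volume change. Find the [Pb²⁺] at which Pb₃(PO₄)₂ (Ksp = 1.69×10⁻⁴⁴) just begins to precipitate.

The threshold for precipitation is Q = Ksp.
Pb₃(PO₄)₂(s) ⇌ 3 Pb²⁺(aq) + 2 PO₄³⁻(aq)
Ksp = [Pb²⁺]^3[PO₄³⁻]^2 = [Pb²⁺]^3(1.06×10⁻²)^2
[Pb²⁺]^3 = 1.69×10⁻⁴⁴ / (1.06×10⁻²)^2 = 1.50×10⁻⁴⁰
[Pb²⁺] = 5.32×10⁻¹⁴ mol/L

5.32×10⁻¹⁴ M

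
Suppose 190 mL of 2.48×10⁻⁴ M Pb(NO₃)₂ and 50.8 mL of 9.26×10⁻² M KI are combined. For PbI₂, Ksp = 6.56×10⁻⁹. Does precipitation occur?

Yes

The combined volume is 240.8 mL.
[Pb²⁺] = (2.48×10⁻⁴)(190)/240.8 = 1.96×10⁻⁴ M
[I⁻] = (9.26×10⁻²)(50.8)/240.8 = 1.95×10⁻² M
Q = [Pb²⁺][I⁻]^2 = 7.47×10⁻⁸
Since Q (7.47×10⁻⁸) exceeds Ksp (6.56×10⁻⁹), PbI₂ will precipitate.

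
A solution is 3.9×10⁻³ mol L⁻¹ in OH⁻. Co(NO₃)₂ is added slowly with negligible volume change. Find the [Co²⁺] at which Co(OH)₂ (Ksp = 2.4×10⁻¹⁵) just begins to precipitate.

1.6×10⁻¹⁰ M

Precipitation of each salt begins when its ion product equals Ksp.
Co(OH)₂(s) ⇌ Co²⁺(aq) + 2 OH⁻(aq)
Ksp = [Co²⁺][OH⁻]^2 = [Co²⁺](3.9×10⁻³)^2
[Co²⁺] = 2.4×10⁻¹⁵ / (3.9×10⁻³)^2 = 1.6×10⁻¹⁰
[Co²⁺] = 1.6×10⁻¹⁰ mol L⁻¹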